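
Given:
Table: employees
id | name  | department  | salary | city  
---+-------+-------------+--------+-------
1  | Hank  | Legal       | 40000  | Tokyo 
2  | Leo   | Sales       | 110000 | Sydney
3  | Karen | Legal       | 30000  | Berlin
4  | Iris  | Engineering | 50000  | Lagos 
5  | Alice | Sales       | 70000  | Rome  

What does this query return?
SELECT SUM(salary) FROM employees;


SUM(salary) = 40000 + 110000 + 30000 + 50000 + 70000 = 300000

300000


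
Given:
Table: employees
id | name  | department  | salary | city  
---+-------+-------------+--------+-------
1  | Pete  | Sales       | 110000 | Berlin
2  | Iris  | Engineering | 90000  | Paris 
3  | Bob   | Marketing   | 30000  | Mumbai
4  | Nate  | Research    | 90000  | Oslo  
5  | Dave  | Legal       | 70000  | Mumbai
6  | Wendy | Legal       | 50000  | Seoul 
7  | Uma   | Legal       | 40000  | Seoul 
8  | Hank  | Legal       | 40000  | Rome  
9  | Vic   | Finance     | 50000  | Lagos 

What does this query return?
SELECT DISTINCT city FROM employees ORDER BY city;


All 'city' values (row order): Berlin, Paris, Mumbai, Oslo, Mumbai, Seoul, Seoul, Rome, Lagos
Removing duplicates leaves 7 unique value(s).

7 values:
Berlin
Lagos
Mumbai
Oslo
Paris
Rome
Seoul


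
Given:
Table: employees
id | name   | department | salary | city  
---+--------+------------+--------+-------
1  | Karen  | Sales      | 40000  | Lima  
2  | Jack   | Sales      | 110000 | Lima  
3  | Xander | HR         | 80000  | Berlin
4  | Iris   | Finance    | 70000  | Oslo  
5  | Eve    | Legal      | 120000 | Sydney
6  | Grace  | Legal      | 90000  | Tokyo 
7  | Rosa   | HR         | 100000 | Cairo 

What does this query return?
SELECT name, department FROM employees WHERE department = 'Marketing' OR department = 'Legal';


Filtering: department = 'Marketing' OR 'Legal'
Matching: 2 rows

2 rows:
Eve, Legal
Grace, Legal


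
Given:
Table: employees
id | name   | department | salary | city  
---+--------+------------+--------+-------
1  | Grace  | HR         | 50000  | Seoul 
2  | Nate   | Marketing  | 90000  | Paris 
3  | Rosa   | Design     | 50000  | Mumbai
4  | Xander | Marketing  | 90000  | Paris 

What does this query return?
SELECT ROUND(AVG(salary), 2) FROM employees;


SUM(salary) = 280000
COUNT = 4
ROUND(AVG, 2) = ROUND(280000 / 4, 2) = 70000.0

70000.0


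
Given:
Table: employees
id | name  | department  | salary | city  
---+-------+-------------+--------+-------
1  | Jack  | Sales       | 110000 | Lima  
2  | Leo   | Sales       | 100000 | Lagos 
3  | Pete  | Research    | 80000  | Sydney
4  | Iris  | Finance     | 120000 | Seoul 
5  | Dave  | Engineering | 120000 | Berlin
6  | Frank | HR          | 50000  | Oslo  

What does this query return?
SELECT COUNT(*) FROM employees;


COUNT(*) counts all rows

6


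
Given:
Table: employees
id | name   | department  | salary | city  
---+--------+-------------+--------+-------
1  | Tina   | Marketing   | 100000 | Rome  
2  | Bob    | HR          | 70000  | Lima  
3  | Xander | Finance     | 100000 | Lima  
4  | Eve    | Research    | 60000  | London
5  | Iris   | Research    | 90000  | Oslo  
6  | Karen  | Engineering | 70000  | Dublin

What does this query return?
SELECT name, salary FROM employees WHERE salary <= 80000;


Filtering: salary <= 80000
Matching: 3 rows

3 rows:
Bob, 70000
Eve, 60000
Karen, 70000


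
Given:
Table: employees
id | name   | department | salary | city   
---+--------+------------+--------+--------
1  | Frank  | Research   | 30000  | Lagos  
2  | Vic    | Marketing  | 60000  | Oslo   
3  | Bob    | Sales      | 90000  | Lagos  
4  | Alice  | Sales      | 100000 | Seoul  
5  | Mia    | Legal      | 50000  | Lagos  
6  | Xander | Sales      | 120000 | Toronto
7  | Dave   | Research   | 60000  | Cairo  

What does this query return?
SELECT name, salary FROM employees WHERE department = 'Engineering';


Filtering: department = 'Engineering'
Matching rows: 0

Empty result set (0 rows)


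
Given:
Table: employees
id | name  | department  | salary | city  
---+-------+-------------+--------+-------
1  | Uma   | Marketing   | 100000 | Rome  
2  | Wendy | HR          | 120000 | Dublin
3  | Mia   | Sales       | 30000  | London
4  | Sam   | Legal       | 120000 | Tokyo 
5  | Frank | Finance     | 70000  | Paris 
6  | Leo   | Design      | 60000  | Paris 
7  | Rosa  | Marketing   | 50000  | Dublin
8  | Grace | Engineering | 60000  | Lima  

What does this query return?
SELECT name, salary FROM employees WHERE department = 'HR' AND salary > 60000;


Filtering: department = 'HR' AND salary > 60000
Matching: 1 rows

1 rows:
Wendy, 120000


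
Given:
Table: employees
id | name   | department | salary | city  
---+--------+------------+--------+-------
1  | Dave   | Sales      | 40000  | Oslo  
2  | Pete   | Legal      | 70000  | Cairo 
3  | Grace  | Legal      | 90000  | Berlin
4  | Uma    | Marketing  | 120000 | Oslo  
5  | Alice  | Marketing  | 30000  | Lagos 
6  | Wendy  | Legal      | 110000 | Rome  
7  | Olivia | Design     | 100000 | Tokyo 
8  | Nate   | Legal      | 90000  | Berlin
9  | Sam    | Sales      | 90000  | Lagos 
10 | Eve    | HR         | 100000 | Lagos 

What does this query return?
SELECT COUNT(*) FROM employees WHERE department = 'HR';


Counting rows where department = 'HR'
  Eve -> MATCH


1


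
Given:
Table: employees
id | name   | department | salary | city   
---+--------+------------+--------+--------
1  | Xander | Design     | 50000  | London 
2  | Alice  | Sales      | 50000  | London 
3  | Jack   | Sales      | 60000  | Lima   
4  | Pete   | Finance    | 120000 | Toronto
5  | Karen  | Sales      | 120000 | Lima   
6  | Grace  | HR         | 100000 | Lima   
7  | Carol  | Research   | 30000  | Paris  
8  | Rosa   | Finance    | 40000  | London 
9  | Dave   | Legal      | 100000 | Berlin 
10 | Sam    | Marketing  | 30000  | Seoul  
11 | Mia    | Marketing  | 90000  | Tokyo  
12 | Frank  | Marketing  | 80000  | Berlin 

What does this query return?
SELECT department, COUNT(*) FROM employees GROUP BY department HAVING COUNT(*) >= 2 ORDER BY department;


Groups with count >= 2:
  Finance: 2 -> PASS
  Marketing: 3 -> PASS
  Sales: 3 -> PASS
  Design: 1 -> filtered out
  HR: 1 -> filtered out
  Legal: 1 -> filtered out
  Research: 1 -> filtered out


3 groups:
Finance, 2
Marketing, 3
Sales, 3


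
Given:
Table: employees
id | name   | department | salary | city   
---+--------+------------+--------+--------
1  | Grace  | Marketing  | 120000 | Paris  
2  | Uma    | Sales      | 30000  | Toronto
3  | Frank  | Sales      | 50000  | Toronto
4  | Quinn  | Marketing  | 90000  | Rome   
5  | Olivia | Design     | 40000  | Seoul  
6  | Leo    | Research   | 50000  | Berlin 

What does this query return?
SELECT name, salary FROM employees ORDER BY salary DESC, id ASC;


Sorting by salary DESC, then id ASC for ties

6 rows:
Grace, 120000
Quinn, 90000
Frank, 50000
Leo, 50000
Olivia, 40000
Uma, 30000


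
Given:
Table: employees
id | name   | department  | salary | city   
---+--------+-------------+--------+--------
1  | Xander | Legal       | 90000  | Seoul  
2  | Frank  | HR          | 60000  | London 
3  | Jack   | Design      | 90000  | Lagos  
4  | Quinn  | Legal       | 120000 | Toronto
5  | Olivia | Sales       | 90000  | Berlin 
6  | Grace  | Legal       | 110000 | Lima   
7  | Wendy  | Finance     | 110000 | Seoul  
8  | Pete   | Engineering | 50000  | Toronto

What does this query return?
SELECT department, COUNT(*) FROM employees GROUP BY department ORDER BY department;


Assigning each row to its department group:
  Xander -> Legal
  Frank -> HR
  Jack -> Design
  Quinn -> Legal
  Olivia -> Sales
  Grace -> Legal
  Wendy -> Finance
  Pete -> Engineering


6 groups:
Design, 1
Engineering, 1
Finance, 1
HR, 1
Legal, 3
Sales, 1


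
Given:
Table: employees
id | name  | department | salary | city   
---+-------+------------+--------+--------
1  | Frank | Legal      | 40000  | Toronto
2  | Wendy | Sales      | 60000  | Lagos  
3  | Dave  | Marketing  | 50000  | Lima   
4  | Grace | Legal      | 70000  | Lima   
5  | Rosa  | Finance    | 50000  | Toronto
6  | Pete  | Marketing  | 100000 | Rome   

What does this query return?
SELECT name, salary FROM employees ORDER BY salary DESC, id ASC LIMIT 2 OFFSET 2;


Sort by salary DESC (id ASC tiebreak), then skip 2 and take 2
Rows 3 through 4

2 rows:
Wendy, 60000
Dave, 50000


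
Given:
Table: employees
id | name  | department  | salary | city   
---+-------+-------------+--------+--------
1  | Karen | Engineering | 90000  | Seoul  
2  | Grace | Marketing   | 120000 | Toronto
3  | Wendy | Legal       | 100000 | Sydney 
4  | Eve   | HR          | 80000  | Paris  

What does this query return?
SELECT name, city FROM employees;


Projecting columns: name, city

4 rows:
Karen, Seoul
Grace, Toronto
Wendy, Sydney
Eve, Paris


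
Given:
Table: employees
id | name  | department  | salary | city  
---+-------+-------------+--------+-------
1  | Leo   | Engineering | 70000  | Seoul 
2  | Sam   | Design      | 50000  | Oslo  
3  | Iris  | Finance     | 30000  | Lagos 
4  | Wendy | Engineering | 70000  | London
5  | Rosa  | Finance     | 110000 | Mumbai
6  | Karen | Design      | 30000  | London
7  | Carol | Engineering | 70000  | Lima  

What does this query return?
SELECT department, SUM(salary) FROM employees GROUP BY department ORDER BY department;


Summing salary within each department:
  Design: 50000 + 30000 = 80000
  Engineering: 70000 + 70000 + 70000 = 210000
  Finance: 30000 + 110000 = 140000


3 groups:
Design, 80000
Engineering, 210000
Finance, 140000


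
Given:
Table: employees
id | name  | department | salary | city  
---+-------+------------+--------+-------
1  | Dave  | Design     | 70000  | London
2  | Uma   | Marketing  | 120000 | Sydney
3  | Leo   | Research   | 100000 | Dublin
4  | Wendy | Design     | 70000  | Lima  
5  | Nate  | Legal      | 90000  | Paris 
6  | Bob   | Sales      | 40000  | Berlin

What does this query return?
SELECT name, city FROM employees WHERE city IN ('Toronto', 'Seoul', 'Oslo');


Filtering: city IN ('Toronto', 'Seoul', 'Oslo')
Matching: 0 rows

Empty result set (0 rows)


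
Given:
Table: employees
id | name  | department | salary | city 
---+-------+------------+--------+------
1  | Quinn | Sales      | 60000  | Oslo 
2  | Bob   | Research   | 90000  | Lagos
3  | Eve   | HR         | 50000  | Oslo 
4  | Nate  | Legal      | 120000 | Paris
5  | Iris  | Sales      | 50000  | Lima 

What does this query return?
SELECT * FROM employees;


SELECT * returns all 5 rows with all columns

5 rows:
1, Quinn, Sales, 60000, Oslo
2, Bob, Research, 90000, Lagos
3, Eve, HR, 50000, Oslo
4, Nate, Legal, 120000, Paris
5, Iris, Sales, 50000, Lima


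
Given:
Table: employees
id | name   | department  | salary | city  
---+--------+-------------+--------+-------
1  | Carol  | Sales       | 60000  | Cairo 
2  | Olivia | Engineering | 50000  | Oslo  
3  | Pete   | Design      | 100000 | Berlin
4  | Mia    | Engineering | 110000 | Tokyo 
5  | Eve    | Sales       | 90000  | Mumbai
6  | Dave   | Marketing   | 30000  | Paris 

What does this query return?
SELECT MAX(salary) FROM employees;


Salaries: 60000, 50000, 100000, 110000, 90000, 30000
MAX = 110000

110000


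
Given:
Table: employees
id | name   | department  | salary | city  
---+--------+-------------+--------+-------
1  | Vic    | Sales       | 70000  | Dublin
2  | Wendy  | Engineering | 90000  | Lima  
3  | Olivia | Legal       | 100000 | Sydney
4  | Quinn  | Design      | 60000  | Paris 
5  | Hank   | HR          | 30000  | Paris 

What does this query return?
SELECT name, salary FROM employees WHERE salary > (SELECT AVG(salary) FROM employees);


Subquery: AVG(salary) = 70000.0
Filtering: salary > 70000.0
  Wendy (90000) -> MATCH
  Olivia (100000) -> MATCH


2 rows:
Wendy, 90000
Olivia, 100000


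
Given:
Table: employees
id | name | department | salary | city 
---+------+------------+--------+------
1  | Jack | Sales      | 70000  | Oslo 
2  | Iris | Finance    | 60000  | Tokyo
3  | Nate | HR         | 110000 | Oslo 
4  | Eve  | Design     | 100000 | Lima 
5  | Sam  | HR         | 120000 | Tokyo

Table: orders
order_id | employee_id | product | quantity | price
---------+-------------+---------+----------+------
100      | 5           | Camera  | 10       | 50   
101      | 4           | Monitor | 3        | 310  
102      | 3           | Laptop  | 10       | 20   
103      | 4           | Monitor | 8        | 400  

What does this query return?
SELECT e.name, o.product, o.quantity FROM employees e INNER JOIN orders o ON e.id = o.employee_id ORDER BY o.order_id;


Joining employees.id = orders.employee_id:
  employee Sam (id=5) -> order Camera
  employee Eve (id=4) -> order Monitor
  employee Nate (id=3) -> order Laptop
  employee Eve (id=4) -> order Monitor


4 rows:
Sam, Camera, 10
Eve, Monitor, 3
Nate, Laptop, 10
Eve, Monitor, 8


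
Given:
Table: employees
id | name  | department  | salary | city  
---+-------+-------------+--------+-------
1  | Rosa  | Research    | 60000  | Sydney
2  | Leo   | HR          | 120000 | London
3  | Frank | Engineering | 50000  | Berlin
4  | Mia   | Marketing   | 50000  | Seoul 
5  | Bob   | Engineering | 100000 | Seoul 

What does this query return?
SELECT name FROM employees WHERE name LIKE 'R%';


LIKE 'R%' matches names starting with 'R'
Matching: 1

1 rows:
Rosa


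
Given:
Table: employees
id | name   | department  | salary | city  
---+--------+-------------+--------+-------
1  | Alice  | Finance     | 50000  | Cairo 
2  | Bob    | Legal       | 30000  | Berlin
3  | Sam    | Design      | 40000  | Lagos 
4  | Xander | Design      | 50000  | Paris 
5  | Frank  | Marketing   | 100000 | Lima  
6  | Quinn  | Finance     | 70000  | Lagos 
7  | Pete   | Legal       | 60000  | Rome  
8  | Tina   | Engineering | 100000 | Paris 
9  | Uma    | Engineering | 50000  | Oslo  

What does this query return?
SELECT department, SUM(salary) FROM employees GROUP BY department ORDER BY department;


Summing salary within each department:
  Design: 40000 + 50000 = 90000
  Engineering: 100000 + 50000 = 150000
  Finance: 50000 + 70000 = 120000
  Legal: 30000 + 60000 = 90000
  Marketing: 100000 = 100000


5 groups:
Design, 90000
Engineering, 150000
Finance, 120000
Legal, 90000
Marketing, 100000


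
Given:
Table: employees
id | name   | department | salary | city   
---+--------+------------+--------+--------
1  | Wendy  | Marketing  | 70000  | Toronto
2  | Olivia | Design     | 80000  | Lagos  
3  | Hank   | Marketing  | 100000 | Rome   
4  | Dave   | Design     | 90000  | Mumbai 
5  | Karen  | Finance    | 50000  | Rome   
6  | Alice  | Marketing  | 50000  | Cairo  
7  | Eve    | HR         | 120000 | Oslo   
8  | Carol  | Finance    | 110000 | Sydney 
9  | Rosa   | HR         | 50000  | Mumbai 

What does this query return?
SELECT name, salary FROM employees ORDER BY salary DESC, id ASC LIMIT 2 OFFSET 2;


Sort by salary DESC (id ASC tiebreak), then skip 2 and take 2
Rows 3 through 4

2 rows:
Hank, 100000
Dave, 90000


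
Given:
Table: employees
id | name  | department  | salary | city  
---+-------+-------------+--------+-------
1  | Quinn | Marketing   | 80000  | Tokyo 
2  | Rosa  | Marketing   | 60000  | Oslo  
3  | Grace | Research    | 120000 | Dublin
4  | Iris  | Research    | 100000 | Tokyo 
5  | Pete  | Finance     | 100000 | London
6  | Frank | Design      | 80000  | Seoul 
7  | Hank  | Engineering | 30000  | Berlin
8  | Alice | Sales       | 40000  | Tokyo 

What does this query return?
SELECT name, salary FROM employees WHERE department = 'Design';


Filtering: department = 'Design'
Matching rows: 1

1 rows:
Frank, 80000


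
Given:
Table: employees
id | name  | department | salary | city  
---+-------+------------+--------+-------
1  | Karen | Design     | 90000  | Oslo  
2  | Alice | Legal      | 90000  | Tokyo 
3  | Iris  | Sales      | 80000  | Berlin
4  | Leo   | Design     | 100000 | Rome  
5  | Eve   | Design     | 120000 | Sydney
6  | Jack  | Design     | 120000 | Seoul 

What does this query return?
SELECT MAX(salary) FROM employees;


Salaries: 90000, 90000, 80000, 100000, 120000, 120000
MAX = 120000

120000


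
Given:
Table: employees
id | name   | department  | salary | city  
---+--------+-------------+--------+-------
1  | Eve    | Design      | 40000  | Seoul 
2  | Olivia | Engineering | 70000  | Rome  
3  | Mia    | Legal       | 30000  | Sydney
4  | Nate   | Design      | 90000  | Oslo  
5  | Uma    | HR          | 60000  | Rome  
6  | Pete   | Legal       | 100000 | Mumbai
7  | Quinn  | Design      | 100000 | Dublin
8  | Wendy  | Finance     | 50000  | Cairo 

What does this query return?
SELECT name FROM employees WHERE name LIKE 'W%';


LIKE 'W%' matches names starting with 'W'
Matching: 1

1 rows:
Wendy


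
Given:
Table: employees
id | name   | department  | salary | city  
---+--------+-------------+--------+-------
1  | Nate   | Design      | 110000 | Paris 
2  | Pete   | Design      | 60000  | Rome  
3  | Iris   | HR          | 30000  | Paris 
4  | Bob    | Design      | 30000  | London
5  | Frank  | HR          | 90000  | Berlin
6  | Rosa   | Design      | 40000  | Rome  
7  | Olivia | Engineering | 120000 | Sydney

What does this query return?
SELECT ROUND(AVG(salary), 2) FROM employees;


SUM(salary) = 480000
COUNT = 7
ROUND(AVG, 2) = ROUND(480000 / 7, 2) = 68571.43

68571.43


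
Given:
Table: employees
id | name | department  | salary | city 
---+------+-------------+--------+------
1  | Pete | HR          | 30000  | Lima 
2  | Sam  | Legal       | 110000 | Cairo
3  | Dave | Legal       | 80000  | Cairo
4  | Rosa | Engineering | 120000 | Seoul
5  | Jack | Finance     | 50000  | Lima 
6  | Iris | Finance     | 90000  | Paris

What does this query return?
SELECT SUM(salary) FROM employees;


SUM(salary) = 30000 + 110000 + 80000 + 120000 + 50000 + 90000 = 480000

480000


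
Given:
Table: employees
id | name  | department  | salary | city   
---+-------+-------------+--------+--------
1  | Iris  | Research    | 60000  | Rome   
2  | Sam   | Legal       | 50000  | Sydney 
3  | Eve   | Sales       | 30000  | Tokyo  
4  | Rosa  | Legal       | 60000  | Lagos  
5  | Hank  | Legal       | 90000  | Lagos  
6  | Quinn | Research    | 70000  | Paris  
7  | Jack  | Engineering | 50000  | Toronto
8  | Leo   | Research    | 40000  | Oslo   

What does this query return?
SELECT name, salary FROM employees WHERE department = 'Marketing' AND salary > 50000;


Filtering: department = 'Marketing' AND salary > 50000
Matching: 0 rows

Empty result set (0 rows)


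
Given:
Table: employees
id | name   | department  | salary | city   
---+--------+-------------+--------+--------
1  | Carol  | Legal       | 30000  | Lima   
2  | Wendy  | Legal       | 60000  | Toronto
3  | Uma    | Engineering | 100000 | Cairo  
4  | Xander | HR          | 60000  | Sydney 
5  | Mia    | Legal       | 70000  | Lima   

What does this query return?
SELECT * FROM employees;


SELECT * returns all 5 rows with all columns

5 rows:
1, Carol, Legal, 30000, Lima
2, Wendy, Legal, 60000, Toronto
3, Uma, Engineering, 100000, Cairo
4, Xander, HR, 60000, Sydney
5, Mia, Legal, 70000, Lima


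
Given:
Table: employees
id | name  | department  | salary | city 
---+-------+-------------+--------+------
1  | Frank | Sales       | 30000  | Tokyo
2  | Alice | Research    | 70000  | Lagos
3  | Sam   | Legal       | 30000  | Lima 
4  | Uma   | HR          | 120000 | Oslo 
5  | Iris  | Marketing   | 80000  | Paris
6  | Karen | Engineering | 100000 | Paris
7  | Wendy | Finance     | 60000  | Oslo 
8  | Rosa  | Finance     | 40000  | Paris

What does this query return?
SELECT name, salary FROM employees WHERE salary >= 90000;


Filtering: salary >= 90000
Matching: 2 rows

2 rows:
Uma, 120000
Karen, 100000


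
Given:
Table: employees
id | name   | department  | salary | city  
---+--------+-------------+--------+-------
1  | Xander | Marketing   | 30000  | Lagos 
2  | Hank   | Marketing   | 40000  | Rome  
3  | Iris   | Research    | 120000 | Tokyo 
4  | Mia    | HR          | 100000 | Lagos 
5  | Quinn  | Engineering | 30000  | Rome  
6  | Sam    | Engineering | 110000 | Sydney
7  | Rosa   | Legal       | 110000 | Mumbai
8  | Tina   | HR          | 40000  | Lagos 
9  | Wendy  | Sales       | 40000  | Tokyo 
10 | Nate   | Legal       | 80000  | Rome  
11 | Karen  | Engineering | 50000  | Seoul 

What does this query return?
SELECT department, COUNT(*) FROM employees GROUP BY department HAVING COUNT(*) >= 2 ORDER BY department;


Groups with count >= 2:
  Engineering: 3 -> PASS
  HR: 2 -> PASS
  Legal: 2 -> PASS
  Marketing: 2 -> PASS
  Research: 1 -> filtered out
  Sales: 1 -> filtered out


4 groups:
Engineering, 3
HR, 2
Legal, 2
Marketing, 2


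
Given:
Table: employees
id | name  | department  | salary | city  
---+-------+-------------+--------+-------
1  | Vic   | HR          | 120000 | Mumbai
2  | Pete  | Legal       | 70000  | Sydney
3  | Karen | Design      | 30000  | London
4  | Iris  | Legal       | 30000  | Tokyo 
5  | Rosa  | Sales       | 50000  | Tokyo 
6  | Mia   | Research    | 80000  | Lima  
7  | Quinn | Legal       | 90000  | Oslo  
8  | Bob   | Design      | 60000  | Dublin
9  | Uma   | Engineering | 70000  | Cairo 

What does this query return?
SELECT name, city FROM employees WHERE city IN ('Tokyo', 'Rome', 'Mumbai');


Filtering: city IN ('Tokyo', 'Rome', 'Mumbai')
Matching: 3 rows

3 rows:
Vic, Mumbai
Iris, Tokyo
Rosa, Tokyo


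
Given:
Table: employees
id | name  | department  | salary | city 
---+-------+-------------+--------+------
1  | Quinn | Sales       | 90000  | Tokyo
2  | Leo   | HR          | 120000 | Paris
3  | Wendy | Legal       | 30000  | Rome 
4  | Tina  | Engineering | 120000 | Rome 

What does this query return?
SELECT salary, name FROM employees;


Projecting columns: salary, name

4 rows:
90000, Quinn
120000, Leo
30000, Wendy
120000, Tina


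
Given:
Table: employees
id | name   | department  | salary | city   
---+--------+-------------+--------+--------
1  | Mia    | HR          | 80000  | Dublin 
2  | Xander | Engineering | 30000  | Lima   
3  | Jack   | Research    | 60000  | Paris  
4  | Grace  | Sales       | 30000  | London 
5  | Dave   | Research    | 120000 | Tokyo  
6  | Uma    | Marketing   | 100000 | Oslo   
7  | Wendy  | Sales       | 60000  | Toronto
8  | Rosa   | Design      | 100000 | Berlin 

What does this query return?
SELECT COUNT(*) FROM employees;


COUNT(*) counts all rows

8


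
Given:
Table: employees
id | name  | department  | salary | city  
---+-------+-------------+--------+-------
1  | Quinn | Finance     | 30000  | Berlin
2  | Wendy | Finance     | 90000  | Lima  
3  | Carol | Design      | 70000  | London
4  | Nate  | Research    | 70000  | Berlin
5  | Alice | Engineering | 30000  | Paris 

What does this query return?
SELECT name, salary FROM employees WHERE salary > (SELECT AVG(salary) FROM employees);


Subquery: AVG(salary) = 58000.0
Filtering: salary > 58000.0
  Wendy (90000) -> MATCH
  Carol (70000) -> MATCH
  Nate (70000) -> MATCH


3 rows:
Wendy, 90000
Carol, 70000
Nate, 70000


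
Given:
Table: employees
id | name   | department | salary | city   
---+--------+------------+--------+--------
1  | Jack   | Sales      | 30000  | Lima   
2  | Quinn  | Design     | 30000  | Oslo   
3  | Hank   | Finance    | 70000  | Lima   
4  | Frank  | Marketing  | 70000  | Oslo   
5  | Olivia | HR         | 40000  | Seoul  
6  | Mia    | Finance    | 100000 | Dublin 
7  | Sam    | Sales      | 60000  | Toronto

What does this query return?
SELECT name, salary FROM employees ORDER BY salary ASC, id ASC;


Sorting by salary ASC, then id ASC for ties

7 rows:
Jack, 30000
Quinn, 30000
Olivia, 40000
Sam, 60000
Hank, 70000
Frank, 70000
Mia, 100000


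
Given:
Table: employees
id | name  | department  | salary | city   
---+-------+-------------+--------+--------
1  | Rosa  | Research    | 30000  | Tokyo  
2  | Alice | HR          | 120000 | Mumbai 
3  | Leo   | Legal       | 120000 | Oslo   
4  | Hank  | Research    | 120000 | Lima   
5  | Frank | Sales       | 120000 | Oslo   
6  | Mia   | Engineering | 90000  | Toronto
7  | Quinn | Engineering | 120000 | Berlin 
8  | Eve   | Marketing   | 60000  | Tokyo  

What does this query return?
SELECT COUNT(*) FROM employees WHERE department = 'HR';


Counting rows where department = 'HR'
  Alice -> MATCH


1


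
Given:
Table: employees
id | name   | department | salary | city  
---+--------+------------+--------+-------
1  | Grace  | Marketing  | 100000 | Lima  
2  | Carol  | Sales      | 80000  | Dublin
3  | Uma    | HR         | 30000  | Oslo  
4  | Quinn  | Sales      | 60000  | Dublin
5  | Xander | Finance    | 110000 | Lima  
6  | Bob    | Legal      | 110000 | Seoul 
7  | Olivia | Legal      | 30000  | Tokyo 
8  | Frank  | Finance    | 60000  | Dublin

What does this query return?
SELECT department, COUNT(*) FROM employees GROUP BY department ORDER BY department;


Assigning each row to its department group:
  Grace -> Marketing
  Carol -> Sales
  Uma -> HR
  Quinn -> Sales
  Xander -> Finance
  Bob -> Legal
  Olivia -> Legal
  Frank -> Finance


5 groups:
Finance, 2
HR, 1
Legal, 2
Marketing, 1
Sales, 2


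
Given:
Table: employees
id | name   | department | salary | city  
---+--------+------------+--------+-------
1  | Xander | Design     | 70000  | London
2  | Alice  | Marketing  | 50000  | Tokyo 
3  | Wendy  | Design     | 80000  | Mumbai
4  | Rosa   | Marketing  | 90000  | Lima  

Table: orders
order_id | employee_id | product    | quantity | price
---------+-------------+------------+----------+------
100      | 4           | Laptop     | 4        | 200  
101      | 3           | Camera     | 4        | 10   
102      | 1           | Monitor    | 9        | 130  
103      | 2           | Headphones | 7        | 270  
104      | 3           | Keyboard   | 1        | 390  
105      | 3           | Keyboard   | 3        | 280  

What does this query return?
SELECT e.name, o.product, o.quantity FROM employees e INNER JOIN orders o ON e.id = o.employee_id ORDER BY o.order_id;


Joining employees.id = orders.employee_id:
  employee Rosa (id=4) -> order Laptop
  employee Wendy (id=3) -> order Camera
  employee Xander (id=1) -> order Monitor
  employee Alice (id=2) -> order Headphones
  employee Wendy (id=3) -> order Keyboard
  employee Wendy (id=3) -> order Keyboard


6 rows:
Rosa, Laptop, 4
Wendy, Camera, 4
Xander, Monitor, 9
Alice, Headphones, 7
Wendy, Keyboard, 1
Wendy, Keyboard, 3


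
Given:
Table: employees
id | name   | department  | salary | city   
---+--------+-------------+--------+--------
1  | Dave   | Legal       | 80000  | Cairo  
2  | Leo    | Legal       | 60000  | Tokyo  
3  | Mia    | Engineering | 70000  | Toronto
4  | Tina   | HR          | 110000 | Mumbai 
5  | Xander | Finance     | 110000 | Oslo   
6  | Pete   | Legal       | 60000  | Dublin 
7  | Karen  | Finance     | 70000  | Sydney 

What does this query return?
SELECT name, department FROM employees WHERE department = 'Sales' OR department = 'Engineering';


Filtering: department = 'Sales' OR 'Engineering'
Matching: 1 rows

1 rows:
Mia, Engineering


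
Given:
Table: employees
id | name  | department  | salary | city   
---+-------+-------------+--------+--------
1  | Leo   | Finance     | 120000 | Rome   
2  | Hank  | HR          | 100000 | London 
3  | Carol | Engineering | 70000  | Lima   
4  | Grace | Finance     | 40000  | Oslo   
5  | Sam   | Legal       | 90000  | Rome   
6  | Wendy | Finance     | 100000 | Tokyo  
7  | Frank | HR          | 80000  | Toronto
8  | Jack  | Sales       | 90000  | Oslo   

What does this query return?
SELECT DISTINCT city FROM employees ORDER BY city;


All 'city' values (row order): Rome, London, Lima, Oslo, Rome, Tokyo, Toronto, Oslo
Removing duplicates leaves 6 unique value(s).

6 values:
Lima
London
Oslo
Rome
Tokyo
Toronto


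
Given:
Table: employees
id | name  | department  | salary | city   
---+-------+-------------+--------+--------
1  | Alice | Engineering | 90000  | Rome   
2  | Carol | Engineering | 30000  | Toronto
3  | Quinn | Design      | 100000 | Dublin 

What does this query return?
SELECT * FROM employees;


SELECT * returns all 3 rows with all columns

3 rows:
1, Alice, Engineering, 90000, Rome
2, Carol, Engineering, 30000, Toronto
3, Quinn, Design, 100000, Dublin


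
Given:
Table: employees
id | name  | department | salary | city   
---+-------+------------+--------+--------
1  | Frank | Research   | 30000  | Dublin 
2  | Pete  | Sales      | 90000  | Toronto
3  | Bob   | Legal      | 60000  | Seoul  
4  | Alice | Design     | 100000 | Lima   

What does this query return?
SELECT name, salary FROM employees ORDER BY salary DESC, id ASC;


Sorting by salary DESC, then id ASC for ties

4 rows:
Alice, 100000
Pete, 90000
Bob, 60000
Frank, 30000


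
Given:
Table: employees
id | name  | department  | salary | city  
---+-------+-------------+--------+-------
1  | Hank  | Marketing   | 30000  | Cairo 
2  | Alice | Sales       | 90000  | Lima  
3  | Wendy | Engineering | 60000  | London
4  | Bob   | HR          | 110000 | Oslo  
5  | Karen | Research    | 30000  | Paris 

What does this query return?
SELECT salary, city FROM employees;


Projecting columns: salary, city

5 rows:
30000, Cairo
90000, Lima
60000, London
110000, Oslo
30000, Paris


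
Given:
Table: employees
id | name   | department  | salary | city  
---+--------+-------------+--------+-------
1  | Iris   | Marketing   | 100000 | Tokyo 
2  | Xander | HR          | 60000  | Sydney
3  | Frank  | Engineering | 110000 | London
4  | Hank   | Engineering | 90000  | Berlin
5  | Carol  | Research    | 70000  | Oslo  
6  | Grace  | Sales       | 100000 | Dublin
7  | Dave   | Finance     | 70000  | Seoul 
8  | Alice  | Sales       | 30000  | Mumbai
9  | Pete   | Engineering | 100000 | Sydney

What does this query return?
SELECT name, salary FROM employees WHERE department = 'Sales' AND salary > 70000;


Filtering: department = 'Sales' AND salary > 70000
Matching: 1 rows

1 rows:
Grace, 100000


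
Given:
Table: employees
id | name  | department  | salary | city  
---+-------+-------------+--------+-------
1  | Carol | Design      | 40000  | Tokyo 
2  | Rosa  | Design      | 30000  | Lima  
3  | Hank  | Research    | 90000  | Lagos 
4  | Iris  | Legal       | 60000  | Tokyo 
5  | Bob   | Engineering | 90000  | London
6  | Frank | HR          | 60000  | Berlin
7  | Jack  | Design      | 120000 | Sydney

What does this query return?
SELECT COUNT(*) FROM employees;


COUNT(*) counts all rows

7


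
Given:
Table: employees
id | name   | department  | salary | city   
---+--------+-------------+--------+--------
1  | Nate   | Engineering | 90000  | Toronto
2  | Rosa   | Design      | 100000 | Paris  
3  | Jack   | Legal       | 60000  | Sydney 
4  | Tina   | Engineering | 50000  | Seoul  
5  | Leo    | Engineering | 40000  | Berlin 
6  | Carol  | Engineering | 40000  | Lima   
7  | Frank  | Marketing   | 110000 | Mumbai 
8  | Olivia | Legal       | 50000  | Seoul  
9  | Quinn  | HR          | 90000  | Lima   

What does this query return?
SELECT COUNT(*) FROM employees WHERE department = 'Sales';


Counting rows where department = 'Sales'


0


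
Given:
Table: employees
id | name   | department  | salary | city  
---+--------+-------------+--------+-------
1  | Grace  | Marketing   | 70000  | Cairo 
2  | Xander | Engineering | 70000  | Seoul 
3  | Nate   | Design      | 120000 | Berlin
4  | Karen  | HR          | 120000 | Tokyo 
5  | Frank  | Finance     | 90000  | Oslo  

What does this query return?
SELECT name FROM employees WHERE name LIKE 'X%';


LIKE 'X%' matches names starting with 'X'
Matching: 1

1 rows:
Xander


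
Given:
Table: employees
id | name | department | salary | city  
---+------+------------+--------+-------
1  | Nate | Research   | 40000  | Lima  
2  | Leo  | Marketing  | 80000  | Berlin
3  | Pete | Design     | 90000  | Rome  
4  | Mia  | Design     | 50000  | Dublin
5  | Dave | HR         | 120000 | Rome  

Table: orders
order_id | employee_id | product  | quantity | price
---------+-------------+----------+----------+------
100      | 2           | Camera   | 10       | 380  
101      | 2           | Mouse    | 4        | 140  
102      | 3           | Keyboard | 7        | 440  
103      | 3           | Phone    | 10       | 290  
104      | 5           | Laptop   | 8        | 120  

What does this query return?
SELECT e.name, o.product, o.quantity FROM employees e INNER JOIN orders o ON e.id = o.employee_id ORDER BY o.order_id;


Joining employees.id = orders.employee_id:
  employee Leo (id=2) -> order Camera
  employee Leo (id=2) -> order Mouse
  employee Pete (id=3) -> order Keyboard
  employee Pete (id=3) -> order Phone
  employee Dave (id=5) -> order Laptop


5 rows:
Leo, Camera, 10
Leo, Mouse, 4
Pete, Keyboard, 7
Pete, Phone, 10
Dave, Laptop, 8


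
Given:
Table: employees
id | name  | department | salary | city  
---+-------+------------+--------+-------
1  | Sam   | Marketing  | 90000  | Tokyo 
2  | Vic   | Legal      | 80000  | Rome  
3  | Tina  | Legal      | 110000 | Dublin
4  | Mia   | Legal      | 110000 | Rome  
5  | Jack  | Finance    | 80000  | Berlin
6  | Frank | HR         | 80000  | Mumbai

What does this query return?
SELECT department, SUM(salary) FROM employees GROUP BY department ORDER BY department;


Summing salary within each department:
  Finance: 80000 = 80000
  HR: 80000 = 80000
  Legal: 80000 + 110000 + 110000 = 300000
  Marketing: 90000 = 90000


4 groups:
Finance, 80000
HR, 80000
Legal, 300000
Marketing, 90000


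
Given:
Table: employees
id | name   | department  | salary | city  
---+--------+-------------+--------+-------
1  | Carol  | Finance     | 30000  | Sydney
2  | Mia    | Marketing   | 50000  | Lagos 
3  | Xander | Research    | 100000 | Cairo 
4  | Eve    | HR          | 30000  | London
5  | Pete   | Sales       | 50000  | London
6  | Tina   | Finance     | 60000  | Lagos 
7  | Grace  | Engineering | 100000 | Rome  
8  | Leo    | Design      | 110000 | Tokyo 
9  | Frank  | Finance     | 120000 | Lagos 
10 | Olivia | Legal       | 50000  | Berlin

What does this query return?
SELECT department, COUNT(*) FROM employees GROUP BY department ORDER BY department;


Assigning each row to its department group:
  Carol -> Finance
  Mia -> Marketing
  Xander -> Research
  Eve -> HR
  Pete -> Sales
  Tina -> Finance
  Grace -> Engineering
  Leo -> Design
  Frank -> Finance
  Olivia -> Legal


8 groups:
Design, 1
Engineering, 1
Finance, 3
HR, 1
Legal, 1
Marketing, 1
Research, 1
Sales, 1


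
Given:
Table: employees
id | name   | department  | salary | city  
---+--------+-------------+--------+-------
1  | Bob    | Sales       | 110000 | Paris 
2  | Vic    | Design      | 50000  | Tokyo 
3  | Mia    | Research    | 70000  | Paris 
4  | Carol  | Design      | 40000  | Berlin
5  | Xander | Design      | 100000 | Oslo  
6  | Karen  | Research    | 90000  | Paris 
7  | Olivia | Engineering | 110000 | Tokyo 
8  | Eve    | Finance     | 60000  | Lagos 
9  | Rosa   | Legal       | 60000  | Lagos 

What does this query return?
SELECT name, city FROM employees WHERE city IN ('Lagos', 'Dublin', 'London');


Filtering: city IN ('Lagos', 'Dublin', 'London')
Matching: 2 rows

2 rows:
Eve, Lagos
Rosa, Lagos


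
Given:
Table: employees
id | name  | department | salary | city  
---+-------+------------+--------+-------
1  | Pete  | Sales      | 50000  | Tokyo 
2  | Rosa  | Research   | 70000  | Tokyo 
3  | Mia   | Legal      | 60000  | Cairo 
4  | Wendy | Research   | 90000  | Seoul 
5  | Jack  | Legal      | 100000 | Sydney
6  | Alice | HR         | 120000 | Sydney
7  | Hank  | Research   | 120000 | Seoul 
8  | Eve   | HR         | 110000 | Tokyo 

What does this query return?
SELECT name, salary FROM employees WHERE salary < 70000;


Filtering: salary < 70000
Matching: 2 rows

2 rows:
Pete, 50000
Mia, 60000


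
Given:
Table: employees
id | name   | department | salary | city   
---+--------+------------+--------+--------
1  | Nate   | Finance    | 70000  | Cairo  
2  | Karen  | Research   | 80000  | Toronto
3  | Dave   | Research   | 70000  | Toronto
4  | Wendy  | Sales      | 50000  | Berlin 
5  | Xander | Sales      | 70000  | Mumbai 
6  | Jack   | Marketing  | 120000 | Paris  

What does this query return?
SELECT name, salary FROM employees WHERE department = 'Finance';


Filtering: department = 'Finance'
Matching rows: 1

1 rows:
Nate, 70000


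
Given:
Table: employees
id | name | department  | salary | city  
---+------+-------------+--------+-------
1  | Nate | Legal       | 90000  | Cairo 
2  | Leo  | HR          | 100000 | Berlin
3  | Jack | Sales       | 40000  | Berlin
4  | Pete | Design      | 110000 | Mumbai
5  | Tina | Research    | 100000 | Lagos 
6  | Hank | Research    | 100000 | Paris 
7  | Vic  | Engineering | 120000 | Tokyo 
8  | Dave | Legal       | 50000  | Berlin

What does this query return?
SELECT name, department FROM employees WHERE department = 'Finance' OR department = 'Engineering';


Filtering: department = 'Finance' OR 'Engineering'
Matching: 1 rows

1 rows:
Vic, Engineering


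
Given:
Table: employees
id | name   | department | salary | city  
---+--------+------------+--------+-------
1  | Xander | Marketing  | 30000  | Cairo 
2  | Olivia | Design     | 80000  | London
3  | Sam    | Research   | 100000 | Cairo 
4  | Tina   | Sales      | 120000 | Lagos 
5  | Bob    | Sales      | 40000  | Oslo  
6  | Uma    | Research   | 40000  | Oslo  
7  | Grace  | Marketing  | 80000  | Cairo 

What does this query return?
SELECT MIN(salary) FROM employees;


Salaries: 30000, 80000, 100000, 120000, 40000, 40000, 80000
MIN = 30000

30000


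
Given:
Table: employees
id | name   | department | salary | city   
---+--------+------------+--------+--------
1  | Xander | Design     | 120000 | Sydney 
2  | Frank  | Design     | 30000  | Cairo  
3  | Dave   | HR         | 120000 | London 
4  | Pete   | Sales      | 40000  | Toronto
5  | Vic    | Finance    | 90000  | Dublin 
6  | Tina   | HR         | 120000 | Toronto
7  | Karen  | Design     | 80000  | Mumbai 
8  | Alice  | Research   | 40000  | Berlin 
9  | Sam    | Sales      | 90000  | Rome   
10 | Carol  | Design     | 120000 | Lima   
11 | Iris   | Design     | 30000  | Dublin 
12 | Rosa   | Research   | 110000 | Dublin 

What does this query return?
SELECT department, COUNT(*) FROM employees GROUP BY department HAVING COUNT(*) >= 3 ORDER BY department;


Groups with count >= 3:
  Design: 5 -> PASS
  Finance: 1 -> filtered out
  HR: 2 -> filtered out
  Research: 2 -> filtered out
  Sales: 2 -> filtered out


1 groups:
Design, 5


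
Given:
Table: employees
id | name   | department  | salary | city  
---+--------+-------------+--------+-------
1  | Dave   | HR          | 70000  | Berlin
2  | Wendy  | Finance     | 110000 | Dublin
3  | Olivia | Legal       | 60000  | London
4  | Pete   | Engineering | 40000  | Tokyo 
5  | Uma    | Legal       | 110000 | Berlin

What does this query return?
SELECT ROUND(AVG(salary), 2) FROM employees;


SUM(salary) = 390000
COUNT = 5
ROUND(AVG, 2) = ROUND(390000 / 5, 2) = 78000.0

78000.0


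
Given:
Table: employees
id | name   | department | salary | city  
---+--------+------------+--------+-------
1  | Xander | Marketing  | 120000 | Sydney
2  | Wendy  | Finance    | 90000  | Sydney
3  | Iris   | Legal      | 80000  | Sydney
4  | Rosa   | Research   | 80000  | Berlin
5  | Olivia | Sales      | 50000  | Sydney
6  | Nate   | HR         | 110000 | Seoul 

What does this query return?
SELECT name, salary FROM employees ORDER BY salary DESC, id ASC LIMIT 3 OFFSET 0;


Sort by salary DESC (id ASC tiebreak), then skip 0 and take 3
Rows 1 through 3

3 rows:
Xander, 120000
Nate, 110000
Wendy, 90000


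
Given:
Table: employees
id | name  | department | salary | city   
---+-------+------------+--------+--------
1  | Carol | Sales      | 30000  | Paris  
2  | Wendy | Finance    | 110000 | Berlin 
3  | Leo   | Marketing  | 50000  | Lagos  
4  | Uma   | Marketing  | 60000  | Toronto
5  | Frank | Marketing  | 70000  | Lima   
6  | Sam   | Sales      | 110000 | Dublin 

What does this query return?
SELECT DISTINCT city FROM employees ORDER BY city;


All 'city' values (row order): Paris, Berlin, Lagos, Toronto, Lima, Dublin
Removing duplicates leaves 6 unique value(s).

6 values:
Berlin
Dublin
Lagos
Lima
Paris
Toronto
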